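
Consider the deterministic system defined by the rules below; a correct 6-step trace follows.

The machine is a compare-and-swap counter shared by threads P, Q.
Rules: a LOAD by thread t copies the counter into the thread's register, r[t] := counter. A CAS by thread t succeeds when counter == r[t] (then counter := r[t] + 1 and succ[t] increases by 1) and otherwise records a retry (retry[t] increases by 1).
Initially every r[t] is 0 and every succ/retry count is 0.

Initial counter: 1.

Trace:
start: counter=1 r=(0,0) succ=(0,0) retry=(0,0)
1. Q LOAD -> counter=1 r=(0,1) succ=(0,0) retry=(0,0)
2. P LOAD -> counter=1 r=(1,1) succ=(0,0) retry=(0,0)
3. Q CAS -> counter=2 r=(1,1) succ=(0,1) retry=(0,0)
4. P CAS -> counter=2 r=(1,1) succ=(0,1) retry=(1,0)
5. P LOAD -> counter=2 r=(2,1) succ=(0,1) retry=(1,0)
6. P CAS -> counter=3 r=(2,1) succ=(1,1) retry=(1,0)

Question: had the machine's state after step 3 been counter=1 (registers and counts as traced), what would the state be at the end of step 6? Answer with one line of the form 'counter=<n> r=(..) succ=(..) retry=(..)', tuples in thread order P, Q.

state after step 3 := counter=1 r=(1,1) succ=(0,1) retry=(0,0)
4. P CAS -> counter=2 r=(1,1) succ=(1,1) retry=(0,0)
5. P LOAD -> counter=2 r=(2,1) succ=(1,1) retry=(0,0)
6. P CAS -> counter=3 r=(2,1) succ=(2,1) retry=(0,0)

counter=3 r=(2,1) succ=(2,1) retry=(0,0)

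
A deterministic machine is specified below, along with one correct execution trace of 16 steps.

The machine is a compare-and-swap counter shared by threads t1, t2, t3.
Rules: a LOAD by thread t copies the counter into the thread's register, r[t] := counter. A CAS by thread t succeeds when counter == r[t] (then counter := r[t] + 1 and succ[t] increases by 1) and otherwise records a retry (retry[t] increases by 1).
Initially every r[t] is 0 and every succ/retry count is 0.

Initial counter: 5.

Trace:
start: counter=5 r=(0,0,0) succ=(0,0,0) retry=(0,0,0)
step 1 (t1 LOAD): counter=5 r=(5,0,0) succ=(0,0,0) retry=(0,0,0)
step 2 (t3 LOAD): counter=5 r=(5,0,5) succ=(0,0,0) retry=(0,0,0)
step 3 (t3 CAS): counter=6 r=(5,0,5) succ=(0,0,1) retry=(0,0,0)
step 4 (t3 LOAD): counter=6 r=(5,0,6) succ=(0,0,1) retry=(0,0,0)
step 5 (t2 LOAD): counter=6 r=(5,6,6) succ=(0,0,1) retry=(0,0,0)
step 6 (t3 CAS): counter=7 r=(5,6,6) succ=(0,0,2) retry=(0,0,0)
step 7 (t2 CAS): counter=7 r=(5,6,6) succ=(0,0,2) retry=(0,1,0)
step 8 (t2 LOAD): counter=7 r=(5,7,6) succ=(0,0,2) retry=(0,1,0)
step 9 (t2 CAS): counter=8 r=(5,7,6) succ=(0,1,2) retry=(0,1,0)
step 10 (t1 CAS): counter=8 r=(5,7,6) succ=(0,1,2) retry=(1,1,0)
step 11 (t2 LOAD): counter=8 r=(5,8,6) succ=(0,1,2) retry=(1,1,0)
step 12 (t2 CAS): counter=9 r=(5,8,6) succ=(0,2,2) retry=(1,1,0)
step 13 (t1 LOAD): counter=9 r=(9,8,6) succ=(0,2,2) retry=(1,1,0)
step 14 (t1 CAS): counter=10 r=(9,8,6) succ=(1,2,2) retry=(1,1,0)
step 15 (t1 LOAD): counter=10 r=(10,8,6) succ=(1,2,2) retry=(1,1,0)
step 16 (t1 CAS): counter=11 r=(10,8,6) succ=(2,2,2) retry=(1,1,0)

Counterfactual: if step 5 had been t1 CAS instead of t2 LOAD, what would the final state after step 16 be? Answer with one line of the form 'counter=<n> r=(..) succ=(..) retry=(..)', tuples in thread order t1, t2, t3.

counter=11 r=(10,8,6) succ=(2,2,2) retry=(2,1,0)

(re-executing from step 5 with the substitution; state before step 5: counter=6 r=(5,0,6) succ=(0,0,1) retry=(0,0,0))
step 5 (t1 CAS): counter=6 r=(5,0,6) succ=(0,0,1) retry=(1,0,0)
step 6 (t3 CAS): counter=7 r=(5,0,6) succ=(0,0,2) retry=(1,0,0)
step 7 (t2 CAS): counter=7 r=(5,0,6) succ=(0,0,2) retry=(1,1,0)
step 8 (t2 LOAD): counter=7 r=(5,7,6) succ=(0,0,2) retry=(1,1,0)
step 9 (t2 CAS): counter=8 r=(5,7,6) succ=(0,1,2) retry=(1,1,0)
step 10 (t1 CAS): counter=8 r=(5,7,6) succ=(0,1,2) retry=(2,1,0)
step 11 (t2 LOAD): counter=8 r=(5,8,6) succ=(0,1,2) retry=(2,1,0)
step 12 (t2 CAS): counter=9 r=(5,8,6) succ=(0,2,2) retry=(2,1,0)
step 13 (t1 LOAD): counter=9 r=(9,8,6) succ=(0,2,2) retry=(2,1,0)
step 14 (t1 CAS): counter=10 r=(9,8,6) succ=(1,2,2) retry=(2,1,0)
step 15 (t1 LOAD): counter=10 r=(10,8,6) succ=(1,2,2) retry=(2,1,0)
step 16 (t1 CAS): counter=11 r=(10,8,6) succ=(2,2,2) retry=(2,1,0)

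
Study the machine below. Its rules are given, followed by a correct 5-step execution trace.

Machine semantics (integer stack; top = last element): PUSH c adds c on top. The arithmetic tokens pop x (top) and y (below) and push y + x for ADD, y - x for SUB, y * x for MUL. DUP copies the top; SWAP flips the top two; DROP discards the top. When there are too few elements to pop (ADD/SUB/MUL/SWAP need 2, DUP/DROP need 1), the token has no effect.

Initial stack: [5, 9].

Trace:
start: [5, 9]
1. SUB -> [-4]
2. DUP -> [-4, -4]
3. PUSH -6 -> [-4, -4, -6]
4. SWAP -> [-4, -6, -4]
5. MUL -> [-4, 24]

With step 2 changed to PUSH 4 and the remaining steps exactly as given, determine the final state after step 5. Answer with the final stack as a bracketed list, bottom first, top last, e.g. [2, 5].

(re-executing from step 2 with the substitution; state before step 2: [-4])
2. PUSH 4 -> [-4, 4]
3. PUSH -6 -> [-4, 4, -6]
4. SWAP -> [-4, -6, 4]
5. MUL -> [-4, -24]

[-4, -24]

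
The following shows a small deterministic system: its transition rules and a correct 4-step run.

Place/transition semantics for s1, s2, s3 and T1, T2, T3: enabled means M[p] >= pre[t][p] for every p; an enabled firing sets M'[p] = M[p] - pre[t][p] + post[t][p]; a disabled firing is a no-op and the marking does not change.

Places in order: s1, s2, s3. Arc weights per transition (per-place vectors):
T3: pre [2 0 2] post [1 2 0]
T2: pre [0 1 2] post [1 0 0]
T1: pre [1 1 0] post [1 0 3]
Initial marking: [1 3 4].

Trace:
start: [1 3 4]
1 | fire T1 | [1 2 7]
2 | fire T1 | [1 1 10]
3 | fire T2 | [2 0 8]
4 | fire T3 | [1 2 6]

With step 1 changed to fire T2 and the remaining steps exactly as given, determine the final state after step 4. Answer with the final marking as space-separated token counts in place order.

(re-executing from step 1 with the substitution; state before step 1: [1 3 4])
1 | fire T2 | [2 2 2]
2 | fire T1 | [2 1 5]
3 | fire T2 | [3 0 3]
4 | fire T3 | [2 2 1]

2 2 1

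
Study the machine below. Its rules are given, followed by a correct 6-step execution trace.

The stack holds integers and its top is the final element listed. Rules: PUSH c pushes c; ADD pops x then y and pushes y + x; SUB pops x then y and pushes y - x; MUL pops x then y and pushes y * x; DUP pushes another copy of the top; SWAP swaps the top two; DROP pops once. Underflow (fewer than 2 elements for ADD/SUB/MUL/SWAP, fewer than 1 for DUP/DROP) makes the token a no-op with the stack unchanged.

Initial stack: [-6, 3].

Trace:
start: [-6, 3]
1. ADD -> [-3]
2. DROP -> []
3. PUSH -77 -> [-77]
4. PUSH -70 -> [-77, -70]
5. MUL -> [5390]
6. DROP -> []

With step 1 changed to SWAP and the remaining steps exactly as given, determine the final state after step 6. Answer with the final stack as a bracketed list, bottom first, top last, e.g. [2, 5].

(re-executing from step 1 with the substitution; state before step 1: [-6, 3])
1. SWAP -> [3, -6]
2. DROP -> [3]
3. PUSH -77 -> [3, -77]
4. PUSH -70 -> [3, -77, -70]
5. MUL -> [3, 5390]
6. DROP -> [3]

[3]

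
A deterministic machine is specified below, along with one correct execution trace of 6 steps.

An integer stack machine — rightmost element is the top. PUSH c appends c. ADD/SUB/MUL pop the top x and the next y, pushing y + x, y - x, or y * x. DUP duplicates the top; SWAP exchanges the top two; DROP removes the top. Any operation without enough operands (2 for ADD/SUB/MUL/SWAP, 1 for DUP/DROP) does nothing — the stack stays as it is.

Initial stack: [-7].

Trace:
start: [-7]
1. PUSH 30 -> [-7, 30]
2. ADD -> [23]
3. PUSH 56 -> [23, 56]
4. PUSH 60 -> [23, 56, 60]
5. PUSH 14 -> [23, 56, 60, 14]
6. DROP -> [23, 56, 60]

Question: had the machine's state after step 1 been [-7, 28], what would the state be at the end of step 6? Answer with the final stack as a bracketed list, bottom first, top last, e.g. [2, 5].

state after step 1 := [-7, 28]
2. ADD -> [21]
3. PUSH 56 -> [21, 56]
4. PUSH 60 -> [21, 56, 60]
5. PUSH 14 -> [21, 56, 60, 14]
6. DROP -> [21, 56, 60]

[21, 56, 60]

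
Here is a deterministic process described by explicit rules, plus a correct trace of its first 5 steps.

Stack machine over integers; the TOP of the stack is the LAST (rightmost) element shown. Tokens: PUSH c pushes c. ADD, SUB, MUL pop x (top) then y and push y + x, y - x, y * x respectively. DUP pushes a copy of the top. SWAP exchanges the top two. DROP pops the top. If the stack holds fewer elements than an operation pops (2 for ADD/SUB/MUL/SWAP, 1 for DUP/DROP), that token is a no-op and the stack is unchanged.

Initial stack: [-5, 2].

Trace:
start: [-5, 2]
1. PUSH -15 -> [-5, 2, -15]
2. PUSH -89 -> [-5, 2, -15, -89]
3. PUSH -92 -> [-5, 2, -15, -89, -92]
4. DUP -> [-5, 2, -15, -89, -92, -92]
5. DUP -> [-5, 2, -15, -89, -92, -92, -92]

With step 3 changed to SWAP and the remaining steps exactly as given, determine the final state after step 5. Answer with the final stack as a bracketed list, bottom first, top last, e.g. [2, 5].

(re-executing from step 3 with the substitution; state before step 3: [-5, 2, -15, -89])
3. SWAP -> [-5, 2, -89, -15]
4. DUP -> [-5, 2, -89, -15, -15]
5. DUP -> [-5, 2, -89, -15, -15, -15]

[-5, 2, -89, -15, -15, -15]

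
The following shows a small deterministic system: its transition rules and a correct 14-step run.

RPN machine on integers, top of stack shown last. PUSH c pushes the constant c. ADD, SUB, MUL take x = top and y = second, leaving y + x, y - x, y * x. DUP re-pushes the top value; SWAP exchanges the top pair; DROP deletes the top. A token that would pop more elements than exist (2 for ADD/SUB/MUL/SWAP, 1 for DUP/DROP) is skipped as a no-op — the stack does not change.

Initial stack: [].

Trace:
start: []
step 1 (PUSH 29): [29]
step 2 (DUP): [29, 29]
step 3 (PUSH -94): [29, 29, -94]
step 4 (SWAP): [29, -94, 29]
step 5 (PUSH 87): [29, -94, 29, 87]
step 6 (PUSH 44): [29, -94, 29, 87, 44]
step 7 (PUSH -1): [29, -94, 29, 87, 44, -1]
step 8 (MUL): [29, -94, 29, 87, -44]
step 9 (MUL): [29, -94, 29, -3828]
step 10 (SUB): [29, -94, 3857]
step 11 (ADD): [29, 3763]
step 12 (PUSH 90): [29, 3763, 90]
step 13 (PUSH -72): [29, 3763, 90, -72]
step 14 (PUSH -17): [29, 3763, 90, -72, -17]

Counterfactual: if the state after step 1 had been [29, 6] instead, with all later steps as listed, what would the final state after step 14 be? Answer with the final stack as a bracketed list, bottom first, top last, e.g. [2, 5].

state after step 1 := [29, 6]
step 2 (DUP): [29, 6, 6]
step 3 (PUSH -94): [29, 6, 6, -94]
step 4 (SWAP): [29, 6, -94, 6]
step 5 (PUSH 87): [29, 6, -94, 6, 87]
step 6 (PUSH 44): [29, 6, -94, 6, 87, 44]
step 7 (PUSH -1): [29, 6, -94, 6, 87, 44, -1]
step 8 (MUL): [29, 6, -94, 6, 87, -44]
step 9 (MUL): [29, 6, -94, 6, -3828]
step 10 (SUB): [29, 6, -94, 3834]
step 11 (ADD): [29, 6, 3740]
step 12 (PUSH 90): [29, 6, 3740, 90]
step 13 (PUSH -72): [29, 6, 3740, 90, -72]
step 14 (PUSH -17): [29, 6, 3740, 90, -72, -17]

[29, 6, 3740, 90, -72, -17]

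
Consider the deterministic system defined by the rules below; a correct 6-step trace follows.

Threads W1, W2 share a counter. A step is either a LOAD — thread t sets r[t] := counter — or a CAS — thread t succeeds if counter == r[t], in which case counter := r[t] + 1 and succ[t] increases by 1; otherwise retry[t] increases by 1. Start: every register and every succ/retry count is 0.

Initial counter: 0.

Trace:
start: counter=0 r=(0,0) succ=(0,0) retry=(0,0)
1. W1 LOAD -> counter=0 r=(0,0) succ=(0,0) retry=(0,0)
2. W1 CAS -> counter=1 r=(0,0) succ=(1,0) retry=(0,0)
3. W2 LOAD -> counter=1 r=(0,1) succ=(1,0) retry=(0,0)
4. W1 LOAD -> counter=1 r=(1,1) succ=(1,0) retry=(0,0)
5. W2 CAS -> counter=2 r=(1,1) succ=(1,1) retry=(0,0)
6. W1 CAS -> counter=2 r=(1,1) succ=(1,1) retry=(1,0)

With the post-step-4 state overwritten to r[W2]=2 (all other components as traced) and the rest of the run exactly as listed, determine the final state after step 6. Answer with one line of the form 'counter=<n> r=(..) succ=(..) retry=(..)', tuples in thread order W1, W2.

counter=2 r=(1,2) succ=(2,0) retry=(0,1)

state after step 4 := counter=1 r=(1,2) succ=(1,0) retry=(0,0)
5. W2 CAS -> counter=1 r=(1,2) succ=(1,0) retry=(0,1)
6. W1 CAS -> counter=2 r=(1,2) succ=(2,0) retry=(0,1)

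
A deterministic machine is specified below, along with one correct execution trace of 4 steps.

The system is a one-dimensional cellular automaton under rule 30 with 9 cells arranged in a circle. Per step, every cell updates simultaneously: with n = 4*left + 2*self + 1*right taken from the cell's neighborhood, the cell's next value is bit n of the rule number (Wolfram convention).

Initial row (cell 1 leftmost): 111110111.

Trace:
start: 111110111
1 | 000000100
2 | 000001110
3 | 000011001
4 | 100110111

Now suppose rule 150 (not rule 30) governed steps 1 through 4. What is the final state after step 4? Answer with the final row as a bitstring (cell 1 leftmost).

001110111

(re-executing steps 1..4 under rule 150; state before step 1: 111110111)
1 | 111100011
2 | 111010101
3 | 110010100
4 | 001110111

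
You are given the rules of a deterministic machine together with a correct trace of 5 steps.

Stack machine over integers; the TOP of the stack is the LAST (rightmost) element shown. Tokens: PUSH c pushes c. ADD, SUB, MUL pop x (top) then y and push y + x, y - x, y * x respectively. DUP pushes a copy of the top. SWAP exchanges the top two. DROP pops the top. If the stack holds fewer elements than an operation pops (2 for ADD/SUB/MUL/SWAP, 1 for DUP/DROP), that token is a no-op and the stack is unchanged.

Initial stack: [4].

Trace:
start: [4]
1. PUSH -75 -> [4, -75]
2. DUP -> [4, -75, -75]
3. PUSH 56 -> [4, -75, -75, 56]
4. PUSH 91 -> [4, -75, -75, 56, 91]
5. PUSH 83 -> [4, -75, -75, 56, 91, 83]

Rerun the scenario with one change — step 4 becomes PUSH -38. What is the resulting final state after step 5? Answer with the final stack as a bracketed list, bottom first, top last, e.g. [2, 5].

[4, -75, -75, 56, -38, 83]

(re-executing from step 4 with the substitution; state before step 4: [4, -75, -75, 56])
4. PUSH -38 -> [4, -75, -75, 56, -38]
5. PUSH 83 -> [4, -75, -75, 56, -38, 83]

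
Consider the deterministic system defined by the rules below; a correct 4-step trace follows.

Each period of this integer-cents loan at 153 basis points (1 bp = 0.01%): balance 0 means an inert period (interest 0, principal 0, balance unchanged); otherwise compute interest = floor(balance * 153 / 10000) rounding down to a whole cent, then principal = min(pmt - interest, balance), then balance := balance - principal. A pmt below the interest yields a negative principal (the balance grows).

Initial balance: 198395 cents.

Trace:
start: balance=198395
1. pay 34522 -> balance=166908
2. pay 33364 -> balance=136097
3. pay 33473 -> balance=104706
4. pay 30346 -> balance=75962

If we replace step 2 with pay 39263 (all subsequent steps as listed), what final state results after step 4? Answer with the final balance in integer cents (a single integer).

(re-executing from step 2 with the substitution; state before step 2: balance=166908)
2. pay 39263 -> balance=130198
3. pay 33473 -> balance=98717
4. pay 30346 -> balance=69881

69881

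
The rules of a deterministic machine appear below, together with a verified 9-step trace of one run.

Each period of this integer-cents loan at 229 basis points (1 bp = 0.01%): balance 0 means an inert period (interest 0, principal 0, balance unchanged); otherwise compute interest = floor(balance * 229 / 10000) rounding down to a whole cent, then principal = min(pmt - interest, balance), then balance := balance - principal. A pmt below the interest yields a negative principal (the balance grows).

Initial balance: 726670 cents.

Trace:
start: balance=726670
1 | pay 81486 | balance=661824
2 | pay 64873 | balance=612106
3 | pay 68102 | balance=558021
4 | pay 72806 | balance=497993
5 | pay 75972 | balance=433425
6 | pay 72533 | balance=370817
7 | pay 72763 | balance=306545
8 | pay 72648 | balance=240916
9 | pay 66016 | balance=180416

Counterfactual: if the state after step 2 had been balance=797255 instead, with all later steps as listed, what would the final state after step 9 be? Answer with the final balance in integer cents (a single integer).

397364

state after step 2 := balance=797255
3 | pay 68102 | balance=747410
4 | pay 72806 | balance=691719
5 | pay 75972 | balance=631587
6 | pay 72533 | balance=573517
7 | pay 72763 | balance=513887
8 | pay 72648 | balance=453007
9 | pay 66016 | balance=397364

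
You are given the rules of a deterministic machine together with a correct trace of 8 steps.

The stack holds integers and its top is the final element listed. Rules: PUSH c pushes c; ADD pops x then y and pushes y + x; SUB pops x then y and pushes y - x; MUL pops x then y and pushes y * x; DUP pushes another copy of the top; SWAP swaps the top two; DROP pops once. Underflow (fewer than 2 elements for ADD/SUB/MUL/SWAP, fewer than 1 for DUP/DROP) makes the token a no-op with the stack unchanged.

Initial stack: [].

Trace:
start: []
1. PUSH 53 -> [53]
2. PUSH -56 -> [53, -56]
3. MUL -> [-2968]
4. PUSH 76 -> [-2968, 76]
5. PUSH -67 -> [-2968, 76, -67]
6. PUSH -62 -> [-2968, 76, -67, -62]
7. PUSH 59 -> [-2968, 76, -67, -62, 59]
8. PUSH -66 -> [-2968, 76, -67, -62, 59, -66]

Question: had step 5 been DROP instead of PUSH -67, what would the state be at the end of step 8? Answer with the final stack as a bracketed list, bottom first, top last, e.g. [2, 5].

[-2968, -62, 59, -66]

(re-executing from step 5 with the substitution; state before step 5: [-2968, 76])
5. DROP -> [-2968]
6. PUSH -62 -> [-2968, -62]
7. PUSH 59 -> [-2968, -62, 59]
8. PUSH -66 -> [-2968, -62, 59, -66]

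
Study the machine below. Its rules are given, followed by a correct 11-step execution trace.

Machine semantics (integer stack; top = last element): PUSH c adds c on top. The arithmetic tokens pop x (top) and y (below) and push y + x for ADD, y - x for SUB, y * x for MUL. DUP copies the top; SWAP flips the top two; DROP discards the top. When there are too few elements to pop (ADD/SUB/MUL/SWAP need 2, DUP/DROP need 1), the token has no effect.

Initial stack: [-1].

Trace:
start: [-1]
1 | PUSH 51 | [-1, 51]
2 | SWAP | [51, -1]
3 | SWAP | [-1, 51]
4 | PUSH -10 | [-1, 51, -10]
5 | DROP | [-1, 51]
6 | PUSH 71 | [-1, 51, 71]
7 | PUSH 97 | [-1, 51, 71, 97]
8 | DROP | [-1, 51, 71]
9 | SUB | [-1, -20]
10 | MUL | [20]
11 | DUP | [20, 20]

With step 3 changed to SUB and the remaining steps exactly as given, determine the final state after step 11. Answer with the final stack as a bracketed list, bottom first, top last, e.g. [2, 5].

[-19, -19]

(re-executing from step 3 with the substitution; state before step 3: [51, -1])
3 | SUB | [52]
4 | PUSH -10 | [52, -10]
5 | DROP | [52]
6 | PUSH 71 | [52, 71]
7 | PUSH 97 | [52, 71, 97]
8 | DROP | [52, 71]
9 | SUB | [-19]
10 | MUL | [-19]
11 | DUP | [-19, -19]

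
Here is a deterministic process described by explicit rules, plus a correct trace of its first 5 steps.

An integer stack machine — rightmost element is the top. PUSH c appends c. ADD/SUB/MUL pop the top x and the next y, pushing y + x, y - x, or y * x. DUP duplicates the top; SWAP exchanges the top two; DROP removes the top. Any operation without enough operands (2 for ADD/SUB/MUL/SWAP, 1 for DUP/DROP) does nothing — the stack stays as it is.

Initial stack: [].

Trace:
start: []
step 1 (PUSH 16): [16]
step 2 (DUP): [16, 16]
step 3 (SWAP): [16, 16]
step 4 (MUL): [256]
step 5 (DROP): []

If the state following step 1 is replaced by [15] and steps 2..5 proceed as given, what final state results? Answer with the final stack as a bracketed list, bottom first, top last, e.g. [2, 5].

[]

state after step 1 := [15]
step 2 (DUP): [15, 15]
step 3 (SWAP): [15, 15]
step 4 (MUL): [225]
step 5 (DROP): []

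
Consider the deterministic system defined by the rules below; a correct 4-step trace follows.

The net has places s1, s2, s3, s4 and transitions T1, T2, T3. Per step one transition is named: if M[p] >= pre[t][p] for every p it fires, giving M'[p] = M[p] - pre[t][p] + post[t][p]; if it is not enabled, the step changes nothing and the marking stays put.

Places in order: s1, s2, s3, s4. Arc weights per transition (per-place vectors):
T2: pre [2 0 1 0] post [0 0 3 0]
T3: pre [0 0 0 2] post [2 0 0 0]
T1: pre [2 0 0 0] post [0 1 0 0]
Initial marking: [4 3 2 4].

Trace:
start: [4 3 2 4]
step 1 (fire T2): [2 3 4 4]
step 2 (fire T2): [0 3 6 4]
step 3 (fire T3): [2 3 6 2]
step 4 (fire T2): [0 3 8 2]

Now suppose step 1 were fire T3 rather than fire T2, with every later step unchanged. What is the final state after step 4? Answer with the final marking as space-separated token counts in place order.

4 3 6 0

(re-executing from step 1 with the substitution; state before step 1: [4 3 2 4])
step 1 (fire T3): [6 3 2 2]
step 2 (fire T2): [4 3 4 2]
step 3 (fire T3): [6 3 4 0]
step 4 (fire T2): [4 3 6 0]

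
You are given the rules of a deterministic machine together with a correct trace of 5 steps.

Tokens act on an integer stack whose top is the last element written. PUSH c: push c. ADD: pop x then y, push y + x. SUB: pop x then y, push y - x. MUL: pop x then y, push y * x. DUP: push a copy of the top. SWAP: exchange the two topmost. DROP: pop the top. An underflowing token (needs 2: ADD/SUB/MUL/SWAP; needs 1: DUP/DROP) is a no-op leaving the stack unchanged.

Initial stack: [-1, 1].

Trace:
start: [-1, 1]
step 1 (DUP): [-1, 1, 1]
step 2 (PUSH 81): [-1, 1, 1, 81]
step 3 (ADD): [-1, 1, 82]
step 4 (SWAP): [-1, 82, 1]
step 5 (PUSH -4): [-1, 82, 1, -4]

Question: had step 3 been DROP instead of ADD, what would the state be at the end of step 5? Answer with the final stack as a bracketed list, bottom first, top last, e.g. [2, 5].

[-1, 1, 1, -4]

(re-executing from step 3 with the substitution; state before step 3: [-1, 1, 1, 81])
step 3 (DROP): [-1, 1, 1]
step 4 (SWAP): [-1, 1, 1]
step 5 (PUSH -4): [-1, 1, 1, -4]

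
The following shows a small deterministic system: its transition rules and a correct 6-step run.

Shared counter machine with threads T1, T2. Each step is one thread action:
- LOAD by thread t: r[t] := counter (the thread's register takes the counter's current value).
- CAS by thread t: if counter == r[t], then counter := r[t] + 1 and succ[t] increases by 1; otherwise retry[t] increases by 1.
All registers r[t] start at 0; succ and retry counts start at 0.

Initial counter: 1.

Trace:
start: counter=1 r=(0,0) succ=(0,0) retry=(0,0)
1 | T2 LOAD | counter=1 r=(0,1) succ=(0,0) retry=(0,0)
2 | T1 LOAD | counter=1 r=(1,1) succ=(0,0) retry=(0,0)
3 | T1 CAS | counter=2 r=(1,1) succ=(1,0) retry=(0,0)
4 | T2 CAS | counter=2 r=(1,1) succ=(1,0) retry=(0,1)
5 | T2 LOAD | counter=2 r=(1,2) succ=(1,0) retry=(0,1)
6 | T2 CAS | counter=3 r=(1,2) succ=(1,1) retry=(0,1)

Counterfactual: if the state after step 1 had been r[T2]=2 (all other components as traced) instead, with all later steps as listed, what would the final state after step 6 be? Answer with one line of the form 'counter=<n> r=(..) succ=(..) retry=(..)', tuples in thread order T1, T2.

counter=4 r=(1,3) succ=(1,2) retry=(0,0)

state after step 1 := counter=1 r=(0,2) succ=(0,0) retry=(0,0)
2 | T1 LOAD | counter=1 r=(1,2) succ=(0,0) retry=(0,0)
3 | T1 CAS | counter=2 r=(1,2) succ=(1,0) retry=(0,0)
4 | T2 CAS | counter=3 r=(1,2) succ=(1,1) retry=(0,0)
5 | T2 LOAD | counter=3 r=(1,3) succ=(1,1) retry=(0,0)
6 | T2 CAS | counter=4 r=(1,3) succ=(1,2) retry=(0,0)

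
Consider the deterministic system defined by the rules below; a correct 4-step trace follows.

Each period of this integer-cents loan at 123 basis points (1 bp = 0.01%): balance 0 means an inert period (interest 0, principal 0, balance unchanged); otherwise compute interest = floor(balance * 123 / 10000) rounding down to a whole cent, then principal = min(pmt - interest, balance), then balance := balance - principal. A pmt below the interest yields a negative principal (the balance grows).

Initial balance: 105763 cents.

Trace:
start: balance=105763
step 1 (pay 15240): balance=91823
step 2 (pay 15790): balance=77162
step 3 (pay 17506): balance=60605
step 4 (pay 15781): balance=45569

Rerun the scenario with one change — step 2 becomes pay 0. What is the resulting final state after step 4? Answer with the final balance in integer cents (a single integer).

61750

(re-executing from step 2 with the substitution; state before step 2: balance=91823)
step 2 (pay 0): balance=92952
step 3 (pay 17506): balance=76589
step 4 (pay 15781): balance=61750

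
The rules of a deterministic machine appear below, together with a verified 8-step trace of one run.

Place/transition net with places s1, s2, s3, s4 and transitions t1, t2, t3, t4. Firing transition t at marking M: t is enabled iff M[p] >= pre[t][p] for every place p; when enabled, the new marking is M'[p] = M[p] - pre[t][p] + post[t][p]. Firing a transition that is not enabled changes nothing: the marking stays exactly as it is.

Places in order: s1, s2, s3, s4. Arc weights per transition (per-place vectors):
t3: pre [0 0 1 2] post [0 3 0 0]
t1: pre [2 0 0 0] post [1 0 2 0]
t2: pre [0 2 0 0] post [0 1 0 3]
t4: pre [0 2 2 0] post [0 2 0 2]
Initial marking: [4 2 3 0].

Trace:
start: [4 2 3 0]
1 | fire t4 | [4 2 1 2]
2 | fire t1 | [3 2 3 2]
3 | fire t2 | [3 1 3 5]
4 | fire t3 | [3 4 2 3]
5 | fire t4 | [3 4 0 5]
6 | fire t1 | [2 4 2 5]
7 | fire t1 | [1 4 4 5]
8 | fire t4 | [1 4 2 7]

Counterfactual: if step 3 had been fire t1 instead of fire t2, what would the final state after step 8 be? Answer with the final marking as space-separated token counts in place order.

1 5 2 4

(re-executing from step 3 with the substitution; state before step 3: [3 2 3 2])
3 | fire t1 | [2 2 5 2]
4 | fire t3 | [2 5 4 0]
5 | fire t4 | [2 5 2 2]
6 | fire t1 | [1 5 4 2]
7 | fire t1 | [1 5 4 2]
8 | fire t4 | [1 5 2 4]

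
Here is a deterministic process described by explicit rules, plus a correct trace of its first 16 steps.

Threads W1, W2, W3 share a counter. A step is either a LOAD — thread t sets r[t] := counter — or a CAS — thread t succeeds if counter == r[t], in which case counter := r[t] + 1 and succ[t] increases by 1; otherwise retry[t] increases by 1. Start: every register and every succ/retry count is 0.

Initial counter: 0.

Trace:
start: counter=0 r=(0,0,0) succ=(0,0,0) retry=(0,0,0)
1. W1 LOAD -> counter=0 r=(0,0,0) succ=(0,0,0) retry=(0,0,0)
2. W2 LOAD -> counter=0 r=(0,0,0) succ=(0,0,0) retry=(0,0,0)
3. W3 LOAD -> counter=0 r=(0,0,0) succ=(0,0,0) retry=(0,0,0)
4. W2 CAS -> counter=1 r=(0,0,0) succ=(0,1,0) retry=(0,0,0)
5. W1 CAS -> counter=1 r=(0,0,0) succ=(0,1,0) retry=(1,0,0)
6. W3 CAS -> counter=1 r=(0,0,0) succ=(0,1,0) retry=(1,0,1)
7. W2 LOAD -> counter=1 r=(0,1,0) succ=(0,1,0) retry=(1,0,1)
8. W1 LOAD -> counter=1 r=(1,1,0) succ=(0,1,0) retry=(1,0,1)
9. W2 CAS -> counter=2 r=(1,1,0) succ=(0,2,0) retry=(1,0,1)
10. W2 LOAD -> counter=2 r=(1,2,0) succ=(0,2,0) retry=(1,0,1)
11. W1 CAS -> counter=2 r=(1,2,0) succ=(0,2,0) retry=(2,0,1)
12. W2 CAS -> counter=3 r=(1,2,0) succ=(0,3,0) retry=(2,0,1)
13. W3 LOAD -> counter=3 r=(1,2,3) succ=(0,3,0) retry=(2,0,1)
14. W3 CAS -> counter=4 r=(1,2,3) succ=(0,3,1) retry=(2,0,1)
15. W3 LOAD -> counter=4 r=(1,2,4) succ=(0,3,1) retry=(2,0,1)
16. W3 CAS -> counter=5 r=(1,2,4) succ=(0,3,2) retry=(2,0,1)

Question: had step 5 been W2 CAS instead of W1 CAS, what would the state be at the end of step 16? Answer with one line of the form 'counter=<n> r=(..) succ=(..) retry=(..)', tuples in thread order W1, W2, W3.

counter=5 r=(1,2,4) succ=(0,3,2) retry=(1,1,1)

(re-executing from step 5 with the substitution; state before step 5: counter=1 r=(0,0,0) succ=(0,1,0) retry=(0,0,0))
5. W2 CAS -> counter=1 r=(0,0,0) succ=(0,1,0) retry=(0,1,0)
6. W3 CAS -> counter=1 r=(0,0,0) succ=(0,1,0) retry=(0,1,1)
7. W2 LOAD -> counter=1 r=(0,1,0) succ=(0,1,0) retry=(0,1,1)
8. W1 LOAD -> counter=1 r=(1,1,0) succ=(0,1,0) retry=(0,1,1)
9. W2 CAS -> counter=2 r=(1,1,0) succ=(0,2,0) retry=(0,1,1)
10. W2 LOAD -> counter=2 r=(1,2,0) succ=(0,2,0) retry=(0,1,1)
11. W1 CAS -> counter=2 r=(1,2,0) succ=(0,2,0) retry=(1,1,1)
12. W2 CAS -> counter=3 r=(1,2,0) succ=(0,3,0) retry=(1,1,1)
13. W3 LOAD -> counter=3 r=(1,2,3) succ=(0,3,0) retry=(1,1,1)
14. W3 CAS -> counter=4 r=(1,2,3) succ=(0,3,1) retry=(1,1,1)
15. W3 LOAD -> counter=4 r=(1,2,4) succ=(0,3,1) retry=(1,1,1)
16. W3 CAS -> counter=5 r=(1,2,4) succ=(0,3,2) retry=(1,1,1)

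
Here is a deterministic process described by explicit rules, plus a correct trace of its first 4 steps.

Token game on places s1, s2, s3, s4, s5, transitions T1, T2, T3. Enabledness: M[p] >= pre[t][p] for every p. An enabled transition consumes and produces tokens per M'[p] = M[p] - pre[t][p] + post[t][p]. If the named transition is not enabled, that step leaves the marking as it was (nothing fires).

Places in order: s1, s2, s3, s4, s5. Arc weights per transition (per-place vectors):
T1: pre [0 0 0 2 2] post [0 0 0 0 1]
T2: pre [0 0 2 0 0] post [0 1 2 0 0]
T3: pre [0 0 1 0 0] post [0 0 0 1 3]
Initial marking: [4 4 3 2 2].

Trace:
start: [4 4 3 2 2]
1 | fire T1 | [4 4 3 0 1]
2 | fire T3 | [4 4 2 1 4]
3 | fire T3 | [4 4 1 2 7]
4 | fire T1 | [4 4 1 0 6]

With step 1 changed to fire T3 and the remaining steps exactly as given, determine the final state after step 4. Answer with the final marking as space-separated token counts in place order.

4 4 0 3 10

(re-executing from step 1 with the substitution; state before step 1: [4 4 3 2 2])
1 | fire T3 | [4 4 2 3 5]
2 | fire T3 | [4 4 1 4 8]
3 | fire T3 | [4 4 0 5 11]
4 | fire T1 | [4 4 0 3 10]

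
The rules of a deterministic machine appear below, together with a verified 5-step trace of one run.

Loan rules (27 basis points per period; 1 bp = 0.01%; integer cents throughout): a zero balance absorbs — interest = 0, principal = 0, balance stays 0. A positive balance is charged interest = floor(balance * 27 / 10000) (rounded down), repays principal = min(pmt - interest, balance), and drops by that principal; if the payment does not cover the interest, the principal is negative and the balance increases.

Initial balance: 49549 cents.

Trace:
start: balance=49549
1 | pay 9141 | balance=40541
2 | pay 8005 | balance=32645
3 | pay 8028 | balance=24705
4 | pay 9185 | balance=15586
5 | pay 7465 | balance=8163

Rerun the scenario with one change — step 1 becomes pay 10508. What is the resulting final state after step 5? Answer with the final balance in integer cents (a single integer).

6780

(re-executing from step 1 with the substitution; state before step 1: balance=49549)
1 | pay 10508 | balance=39174
2 | pay 8005 | balance=31274
3 | pay 8028 | balance=23330
4 | pay 9185 | balance=14207
5 | pay 7465 | balance=6780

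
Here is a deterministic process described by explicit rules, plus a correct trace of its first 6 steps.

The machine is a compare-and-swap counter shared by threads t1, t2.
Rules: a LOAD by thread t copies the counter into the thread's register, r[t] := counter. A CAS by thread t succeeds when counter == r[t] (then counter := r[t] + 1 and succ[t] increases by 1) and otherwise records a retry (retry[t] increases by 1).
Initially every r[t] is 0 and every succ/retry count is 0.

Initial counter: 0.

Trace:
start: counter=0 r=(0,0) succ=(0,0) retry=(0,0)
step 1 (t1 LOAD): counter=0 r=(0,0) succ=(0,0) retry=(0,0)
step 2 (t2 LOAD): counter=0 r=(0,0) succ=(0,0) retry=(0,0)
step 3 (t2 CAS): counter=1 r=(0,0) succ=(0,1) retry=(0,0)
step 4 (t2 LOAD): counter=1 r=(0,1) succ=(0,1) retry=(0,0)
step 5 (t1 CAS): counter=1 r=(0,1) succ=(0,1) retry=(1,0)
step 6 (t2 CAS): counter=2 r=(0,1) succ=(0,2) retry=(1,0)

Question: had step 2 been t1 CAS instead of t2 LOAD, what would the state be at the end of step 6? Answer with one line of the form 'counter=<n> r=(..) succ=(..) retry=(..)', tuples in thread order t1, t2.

(re-executing from step 2 with the substitution; state before step 2: counter=0 r=(0,0) succ=(0,0) retry=(0,0))
step 2 (t1 CAS): counter=1 r=(0,0) succ=(1,0) retry=(0,0)
step 3 (t2 CAS): counter=1 r=(0,0) succ=(1,0) retry=(0,1)
step 4 (t2 LOAD): counter=1 r=(0,1) succ=(1,0) retry=(0,1)
step 5 (t1 CAS): counter=1 r=(0,1) succ=(1,0) retry=(1,1)
step 6 (t2 CAS): counter=2 r=(0,1) succ=(1,1) retry=(1,1)

counter=2 r=(0,1) succ=(1,1) retry=(1,1)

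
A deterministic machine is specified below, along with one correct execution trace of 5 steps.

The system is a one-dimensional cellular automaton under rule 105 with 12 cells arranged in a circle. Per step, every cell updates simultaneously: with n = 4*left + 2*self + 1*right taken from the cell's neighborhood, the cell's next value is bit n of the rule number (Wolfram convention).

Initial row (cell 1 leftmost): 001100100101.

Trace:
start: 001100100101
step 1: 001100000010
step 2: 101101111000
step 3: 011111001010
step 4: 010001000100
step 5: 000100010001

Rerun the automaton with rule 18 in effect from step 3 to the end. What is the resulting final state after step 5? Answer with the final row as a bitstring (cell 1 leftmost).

(re-executing steps 3..5 under rule 18; state before step 3: 101101111000)
step 3: 000000000101
step 4: 100000001000
step 5: 010000010101

010000010101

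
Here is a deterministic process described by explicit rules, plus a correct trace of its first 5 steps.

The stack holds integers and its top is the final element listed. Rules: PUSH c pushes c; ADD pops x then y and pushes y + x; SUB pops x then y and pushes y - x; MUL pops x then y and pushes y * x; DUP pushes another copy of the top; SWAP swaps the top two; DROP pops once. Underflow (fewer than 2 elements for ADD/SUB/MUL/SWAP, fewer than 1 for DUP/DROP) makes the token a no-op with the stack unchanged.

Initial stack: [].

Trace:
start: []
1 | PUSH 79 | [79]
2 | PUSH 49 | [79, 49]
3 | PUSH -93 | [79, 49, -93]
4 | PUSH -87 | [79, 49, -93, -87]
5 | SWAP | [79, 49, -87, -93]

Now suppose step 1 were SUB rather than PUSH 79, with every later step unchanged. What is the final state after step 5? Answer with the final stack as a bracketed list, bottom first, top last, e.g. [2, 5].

(re-executing from step 1 with the substitution; state before step 1: [])
1 | SUB | []
2 | PUSH 49 | [49]
3 | PUSH -93 | [49, -93]
4 | PUSH -87 | [49, -93, -87]
5 | SWAP | [49, -87, -93]

[49, -87, -93]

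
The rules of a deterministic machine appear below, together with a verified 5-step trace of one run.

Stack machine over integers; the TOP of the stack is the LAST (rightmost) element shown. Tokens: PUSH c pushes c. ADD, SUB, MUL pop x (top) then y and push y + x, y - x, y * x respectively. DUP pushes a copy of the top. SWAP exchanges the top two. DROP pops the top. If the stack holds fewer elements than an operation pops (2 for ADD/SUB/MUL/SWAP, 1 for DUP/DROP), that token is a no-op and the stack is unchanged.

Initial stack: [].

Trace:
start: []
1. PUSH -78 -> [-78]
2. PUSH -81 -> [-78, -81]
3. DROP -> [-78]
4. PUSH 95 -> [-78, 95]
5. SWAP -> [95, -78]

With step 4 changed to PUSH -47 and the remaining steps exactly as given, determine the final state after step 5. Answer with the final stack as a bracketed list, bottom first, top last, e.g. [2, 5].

[-47, -78]

(re-executing from step 4 with the substitution; state before step 4: [-78])
4. PUSH -47 -> [-78, -47]
5. SWAP -> [-47, -78]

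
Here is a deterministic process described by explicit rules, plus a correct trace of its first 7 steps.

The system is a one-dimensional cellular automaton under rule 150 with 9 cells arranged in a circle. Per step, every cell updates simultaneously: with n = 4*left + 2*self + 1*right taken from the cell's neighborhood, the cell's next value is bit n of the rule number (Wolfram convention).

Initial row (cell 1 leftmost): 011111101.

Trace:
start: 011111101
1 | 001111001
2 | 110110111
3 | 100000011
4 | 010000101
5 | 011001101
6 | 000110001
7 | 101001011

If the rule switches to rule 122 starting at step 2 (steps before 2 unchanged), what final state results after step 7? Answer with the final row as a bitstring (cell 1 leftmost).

(re-executing steps 2..7 under rule 122; state before step 2: 001111001)
2 | 111001110
3 | 101111011
4 | 111001110
5 | 101111011
6 | 111001110
7 | 101111011

101111011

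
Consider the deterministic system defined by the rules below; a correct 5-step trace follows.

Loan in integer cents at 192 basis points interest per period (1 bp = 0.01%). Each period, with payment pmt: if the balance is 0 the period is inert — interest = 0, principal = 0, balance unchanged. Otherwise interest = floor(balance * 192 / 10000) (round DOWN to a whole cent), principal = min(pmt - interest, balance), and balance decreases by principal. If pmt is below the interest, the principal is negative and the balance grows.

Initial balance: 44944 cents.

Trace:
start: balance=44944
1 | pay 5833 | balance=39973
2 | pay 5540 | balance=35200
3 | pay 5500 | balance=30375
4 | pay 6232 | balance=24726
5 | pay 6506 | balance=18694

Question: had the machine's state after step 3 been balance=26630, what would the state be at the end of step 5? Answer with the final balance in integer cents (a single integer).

state after step 3 := balance=26630
4 | pay 6232 | balance=20909
5 | pay 6506 | balance=14804

14804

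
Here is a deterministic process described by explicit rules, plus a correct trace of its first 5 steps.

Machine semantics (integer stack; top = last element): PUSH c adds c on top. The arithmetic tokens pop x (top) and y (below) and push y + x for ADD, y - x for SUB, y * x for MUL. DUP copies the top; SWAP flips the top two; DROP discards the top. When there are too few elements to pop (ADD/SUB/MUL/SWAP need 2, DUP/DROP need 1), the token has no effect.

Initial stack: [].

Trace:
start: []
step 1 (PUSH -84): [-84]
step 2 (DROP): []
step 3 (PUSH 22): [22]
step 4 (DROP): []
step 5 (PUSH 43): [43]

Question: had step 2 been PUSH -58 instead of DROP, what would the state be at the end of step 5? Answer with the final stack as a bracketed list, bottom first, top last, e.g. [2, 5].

[-84, -58, 43]

(re-executing from step 2 with the substitution; state before step 2: [-84])
step 2 (PUSH -58): [-84, -58]
step 3 (PUSH 22): [-84, -58, 22]
step 4 (DROP): [-84, -58]
step 5 (PUSH 43): [-84, -58, 43]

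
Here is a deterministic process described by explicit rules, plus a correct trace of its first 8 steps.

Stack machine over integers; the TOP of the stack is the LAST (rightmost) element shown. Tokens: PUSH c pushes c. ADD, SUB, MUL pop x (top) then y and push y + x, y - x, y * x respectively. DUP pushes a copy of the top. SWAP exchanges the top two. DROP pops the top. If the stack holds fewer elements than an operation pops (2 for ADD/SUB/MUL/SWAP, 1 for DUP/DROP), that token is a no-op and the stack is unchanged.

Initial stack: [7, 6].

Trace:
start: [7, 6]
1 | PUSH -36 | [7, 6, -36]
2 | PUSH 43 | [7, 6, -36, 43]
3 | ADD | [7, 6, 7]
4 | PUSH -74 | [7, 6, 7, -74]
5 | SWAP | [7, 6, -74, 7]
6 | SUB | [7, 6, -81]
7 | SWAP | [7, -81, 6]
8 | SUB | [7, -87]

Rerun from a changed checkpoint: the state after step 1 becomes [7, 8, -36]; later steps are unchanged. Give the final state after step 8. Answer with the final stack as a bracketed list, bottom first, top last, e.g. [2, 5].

[7, -89]

state after step 1 := [7, 8, -36]
2 | PUSH 43 | [7, 8, -36, 43]
3 | ADD | [7, 8, 7]
4 | PUSH -74 | [7, 8, 7, -74]
5 | SWAP | [7, 8, -74, 7]
6 | SUB | [7, 8, -81]
7 | SWAP | [7, -81, 8]
8 | SUB | [7, -89]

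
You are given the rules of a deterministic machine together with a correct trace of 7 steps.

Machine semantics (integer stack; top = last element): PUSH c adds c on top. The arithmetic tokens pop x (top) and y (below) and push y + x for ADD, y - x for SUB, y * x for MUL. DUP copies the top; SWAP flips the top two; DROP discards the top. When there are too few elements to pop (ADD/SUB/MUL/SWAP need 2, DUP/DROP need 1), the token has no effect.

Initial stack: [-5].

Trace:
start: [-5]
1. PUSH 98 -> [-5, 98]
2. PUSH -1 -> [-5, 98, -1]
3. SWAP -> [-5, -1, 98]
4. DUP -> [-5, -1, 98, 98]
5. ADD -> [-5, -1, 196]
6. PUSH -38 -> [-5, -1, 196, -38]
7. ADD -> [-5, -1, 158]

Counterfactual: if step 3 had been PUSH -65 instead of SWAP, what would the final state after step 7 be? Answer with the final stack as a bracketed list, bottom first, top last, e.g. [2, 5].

[-5, 98, -1, -168]

(re-executing from step 3 with the substitution; state before step 3: [-5, 98, -1])
3. PUSH -65 -> [-5, 98, -1, -65]
4. DUP -> [-5, 98, -1, -65, -65]
5. ADD -> [-5, 98, -1, -130]
6. PUSH -38 -> [-5, 98, -1, -130, -38]
7. ADD -> [-5, 98, -1, -168]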